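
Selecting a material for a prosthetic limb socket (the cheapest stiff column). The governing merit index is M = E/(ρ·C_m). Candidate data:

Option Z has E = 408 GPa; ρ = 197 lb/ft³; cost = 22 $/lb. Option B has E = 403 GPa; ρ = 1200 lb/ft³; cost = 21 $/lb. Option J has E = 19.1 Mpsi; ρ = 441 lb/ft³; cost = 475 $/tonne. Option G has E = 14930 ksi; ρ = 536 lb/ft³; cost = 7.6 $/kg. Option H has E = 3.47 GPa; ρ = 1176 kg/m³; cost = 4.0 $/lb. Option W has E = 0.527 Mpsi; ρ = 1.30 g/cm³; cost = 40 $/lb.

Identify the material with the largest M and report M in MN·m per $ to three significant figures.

option J, M = 39.2 MN·m per $

After converting to SI:
  option Z: E = 408.0 GPa, ρ = 3156 kg/m³, cost = 48.50 $/kg
  option B: E = 403.0 GPa, ρ = 19220 kg/m³, cost = 46.30 $/kg
  option J: E = 131.7 GPa, ρ = 7064 kg/m³, cost = 0.4750 $/kg
  option G: E = 102.9 GPa, ρ = 8586 kg/m³, cost = 7.600 $/kg
  option H: E = 3.470 GPa, ρ = 1176 kg/m³, cost = 8.818 $/kg
  option W: E = 3.634 GPa, ρ = 1300 kg/m³, cost = 88.18 $/kg
  option J: M = 39.2 MN·m per $
  option Z: M = 2.67 MN·m per $
  option G: M = 1.58 MN·m per $
  option B: M = 0.453 MN·m per $
  option H: M = 0.335 MN·m per $
  option W: M = 0.0317 MN·m per $
Option J has the largest M.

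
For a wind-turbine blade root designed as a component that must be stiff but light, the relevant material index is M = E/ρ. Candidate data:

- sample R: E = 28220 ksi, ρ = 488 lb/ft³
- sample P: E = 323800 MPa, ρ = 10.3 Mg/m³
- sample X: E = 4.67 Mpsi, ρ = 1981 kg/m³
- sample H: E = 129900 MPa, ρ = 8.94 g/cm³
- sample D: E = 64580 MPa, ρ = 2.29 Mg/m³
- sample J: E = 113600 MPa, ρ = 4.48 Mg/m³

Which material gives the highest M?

sample P

Convert each candidate to consistent units, then evaluate M:
  sample R: E = 194.6 GPa, ρ = 7817 kg/m³
  sample P: E = 323.8 GPa, ρ = 10300 kg/m³
  sample X: E = 32.20 GPa, ρ = 1981 kg/m³
  sample H: E = 129.9 GPa, ρ = 8940 kg/m³
  sample D: E = 64.58 GPa, ρ = 2290 kg/m³
  sample J: E = 113.6 GPa, ρ = 4480 kg/m³
  sample P: M = 31.4 MN·m/kg
  sample D: M = 28.2 MN·m/kg
  sample J: M = 25.4 MN·m/kg
  sample R: M = 24.9 MN·m/kg
  sample X: M = 16.3 MN·m/kg
  sample H: M = 14.5 MN·m/kg
Highest index: sample P.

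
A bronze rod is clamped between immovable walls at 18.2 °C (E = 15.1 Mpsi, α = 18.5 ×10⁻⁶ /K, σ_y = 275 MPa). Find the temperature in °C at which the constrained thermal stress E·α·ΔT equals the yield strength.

161 °C

E = 15.1 Mpsi = 104.1 GPa.
E·α·ΔT = 275.0 MPa ⇒ ΔT = 275.0 / (104.1×10³ × 18.5×10⁻⁶) = 142.8 K.
T = 18.2 + 142.8 = 161.0 °C.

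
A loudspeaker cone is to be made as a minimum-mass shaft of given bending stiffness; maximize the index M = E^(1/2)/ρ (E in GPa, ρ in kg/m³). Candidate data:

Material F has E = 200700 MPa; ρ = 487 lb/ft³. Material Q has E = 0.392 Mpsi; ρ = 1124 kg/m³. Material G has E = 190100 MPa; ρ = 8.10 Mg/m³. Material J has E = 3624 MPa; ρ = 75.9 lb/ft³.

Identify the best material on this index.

Normalizing units and computing the index:
  material F: E = 200.7 GPa, ρ = 7801 kg/m³
  material Q: E = 2.703 GPa, ρ = 1124 kg/m³
  material G: E = 190.1 GPa, ρ = 8100 kg/m³
  material J: E = 3.624 GPa, ρ = 1216 kg/m³
  material F: M = 1.82×10⁻³
  material G: M = 1.70×10⁻³
  material J: M = 1.57×10⁻³
  material Q: M = 1.46×10⁻³
Material F ranks first.

material F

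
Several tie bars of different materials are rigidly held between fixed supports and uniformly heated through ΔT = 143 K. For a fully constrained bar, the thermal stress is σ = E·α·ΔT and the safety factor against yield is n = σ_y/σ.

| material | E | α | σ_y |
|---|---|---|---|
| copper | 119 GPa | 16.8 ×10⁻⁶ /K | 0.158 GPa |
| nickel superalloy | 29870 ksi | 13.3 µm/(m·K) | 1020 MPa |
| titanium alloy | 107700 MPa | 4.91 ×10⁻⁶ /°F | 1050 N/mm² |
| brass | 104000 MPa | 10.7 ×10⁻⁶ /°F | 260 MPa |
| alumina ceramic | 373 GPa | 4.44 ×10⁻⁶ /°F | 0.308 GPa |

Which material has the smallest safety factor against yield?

copper

In consistent units (E in GPa, α in ×10⁻⁶/K, σ_y in MPa):
  copper: E = 119.0, α = 16.8, σ_y = 158.0 → σ = 286 MPa, n = 0.553
  nickel superalloy: E = 205.9, α = 13.3, σ_y = 1020 → σ = 392 MPa, n = 2.60
  titanium alloy: E = 107.7, α = 8.84, σ_y = 1050 → σ = 136 MPa, n = 7.71
  brass: E = 104.0, α = 19.3, σ_y = 260.0 → σ = 286 MPa, n = 0.908
  alumina ceramic: E = 373.0, α = 7.99, σ_y = 308.0 → σ = 426 MPa, n = 0.723
Smallest n: copper with n = 0.553.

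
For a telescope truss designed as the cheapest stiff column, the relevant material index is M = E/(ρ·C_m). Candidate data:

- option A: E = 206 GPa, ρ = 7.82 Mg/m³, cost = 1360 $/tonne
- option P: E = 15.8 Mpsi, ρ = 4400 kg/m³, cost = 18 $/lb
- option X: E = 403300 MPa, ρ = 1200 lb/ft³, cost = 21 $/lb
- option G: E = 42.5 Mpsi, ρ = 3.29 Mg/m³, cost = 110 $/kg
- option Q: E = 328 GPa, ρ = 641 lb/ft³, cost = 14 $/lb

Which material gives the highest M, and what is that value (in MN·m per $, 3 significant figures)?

Normalizing units and computing the index:
  option A: E = 206.0 GPa, ρ = 7820 kg/m³, cost = 1.360 $/kg
  option P: E = 108.9 GPa, ρ = 4400 kg/m³, cost = 39.68 $/kg
  option X: E = 403.3 GPa, ρ = 19220 kg/m³, cost = 46.30 $/kg
  option G: E = 293.0 GPa, ρ = 3290 kg/m³, cost = 110.0 $/kg
  option Q: E = 328.0 GPa, ρ = 10270 kg/m³, cost = 30.86 $/kg
  option A: M = 19.4 MN·m per $
  option Q: M = 1.03 MN·m per $
  option G: M = 0.810 MN·m per $
  option P: M = 0.624 MN·m per $
  option X: M = 0.453 MN·m per $
Highest index: option A.

option A, M = 19.4 MN·m per $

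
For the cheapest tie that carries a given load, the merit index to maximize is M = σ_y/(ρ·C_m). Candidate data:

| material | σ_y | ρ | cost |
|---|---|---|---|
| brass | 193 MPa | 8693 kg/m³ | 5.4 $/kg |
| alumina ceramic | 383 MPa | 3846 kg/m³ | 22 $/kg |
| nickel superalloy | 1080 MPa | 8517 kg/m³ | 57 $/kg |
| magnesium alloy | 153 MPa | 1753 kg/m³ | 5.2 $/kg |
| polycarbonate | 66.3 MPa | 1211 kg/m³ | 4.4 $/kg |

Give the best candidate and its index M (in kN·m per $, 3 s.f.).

magnesium alloy, M = 16.8 kN·m per $

Evaluate M for each candidate:
  magnesium alloy: M = 16.8 kN·m per $
  polycarbonate: M = 12.4 kN·m per $
  alumina ceramic: M = 4.53 kN·m per $
  brass: M = 4.11 kN·m per $
  nickel superalloy: M = 2.22 kN·m per $
Magnesium alloy ranks first.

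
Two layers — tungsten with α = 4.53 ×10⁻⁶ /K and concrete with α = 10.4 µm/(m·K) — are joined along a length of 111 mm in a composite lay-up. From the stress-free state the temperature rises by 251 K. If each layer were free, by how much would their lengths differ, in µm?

Δα = |4.53 − 10.4|×10⁻⁶/K = 5.87×10⁻⁶/K.
ΔL_mismatch = Δα·L·ΔT = 5.87×10⁻⁶ × 111.0 mm × 251.0 K = 164 µm.

164 µm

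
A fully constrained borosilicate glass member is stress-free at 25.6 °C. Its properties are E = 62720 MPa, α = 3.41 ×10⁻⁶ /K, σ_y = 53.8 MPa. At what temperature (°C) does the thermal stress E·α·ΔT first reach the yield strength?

277 °C

E = 62720 MPa = 62.72 GPa.
E·α·ΔT = 53.80 MPa ⇒ ΔT = 53.80 / (62.72×10³ × 3.41×10⁻⁶) = 251.5 K.
T = 25.6 + 251.5 = 277.1 °C.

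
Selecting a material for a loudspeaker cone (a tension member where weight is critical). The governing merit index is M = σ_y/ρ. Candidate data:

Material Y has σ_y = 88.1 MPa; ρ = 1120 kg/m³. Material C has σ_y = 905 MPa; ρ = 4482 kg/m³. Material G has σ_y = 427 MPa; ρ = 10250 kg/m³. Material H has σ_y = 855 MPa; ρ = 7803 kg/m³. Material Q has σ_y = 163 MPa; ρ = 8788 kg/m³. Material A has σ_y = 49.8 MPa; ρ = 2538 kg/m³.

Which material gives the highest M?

material C

Per-candidate index values:
  material C: M = 202 kN·m/kg
  material H: M = 110 kN·m/kg
  material Y: M = 78.7 kN·m/kg
  material G: M = 41.7 kN·m/kg
  material A: M = 19.6 kN·m/kg
  material Q: M = 18.5 kN·m/kg
Material C ranks first.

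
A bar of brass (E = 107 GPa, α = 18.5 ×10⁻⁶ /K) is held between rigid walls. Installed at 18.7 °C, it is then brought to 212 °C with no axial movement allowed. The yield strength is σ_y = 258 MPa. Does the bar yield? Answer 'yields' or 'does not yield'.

yields

ΔT = 193.3 K. Constrained thermal stress σ = E·α·ΔT = 107.0×10³ MPa × 18.5×10⁻⁶ × 193.3 = 383 MPa (compressive).
Compare to σ_y = 258 MPa: σ ≥ σ_y, so it yields.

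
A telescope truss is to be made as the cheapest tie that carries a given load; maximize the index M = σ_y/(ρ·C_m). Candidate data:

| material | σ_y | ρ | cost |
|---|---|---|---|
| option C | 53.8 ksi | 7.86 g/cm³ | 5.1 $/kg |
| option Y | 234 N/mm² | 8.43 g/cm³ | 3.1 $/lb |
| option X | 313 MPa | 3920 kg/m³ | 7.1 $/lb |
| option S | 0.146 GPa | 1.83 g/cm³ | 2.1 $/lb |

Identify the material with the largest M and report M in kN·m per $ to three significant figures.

option S, M = 17.2 kN·m per $

After converting to SI:
  option C: σ_y = 370.9 MPa, ρ = 7860 kg/m³, cost = 5.100 $/kg
  option Y: σ_y = 234.0 MPa, ρ = 8430 kg/m³, cost = 6.834 $/kg
  option X: σ_y = 313.0 MPa, ρ = 3920 kg/m³, cost = 15.65 $/kg
  option S: σ_y = 146.0 MPa, ρ = 1830 kg/m³, cost = 4.630 $/kg
  option S: M = 17.2 kN·m per $
  option C: M = 9.25 kN·m per $
  option X: M = 5.10 kN·m per $
  option Y: M = 4.06 kN·m per $
The maximum is for option S.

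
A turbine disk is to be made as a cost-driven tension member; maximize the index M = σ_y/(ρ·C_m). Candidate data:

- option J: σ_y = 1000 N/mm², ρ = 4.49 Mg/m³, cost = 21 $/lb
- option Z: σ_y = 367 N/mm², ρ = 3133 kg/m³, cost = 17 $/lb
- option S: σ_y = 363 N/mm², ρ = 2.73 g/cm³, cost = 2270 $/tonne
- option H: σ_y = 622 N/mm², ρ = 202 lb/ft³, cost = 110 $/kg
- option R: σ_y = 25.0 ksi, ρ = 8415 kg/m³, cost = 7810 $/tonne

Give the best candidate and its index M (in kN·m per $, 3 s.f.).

Putting every candidate on a common basis:
  option J: σ_y = 1000 MPa, ρ = 4490 kg/m³, cost = 46.30 $/kg
  option Z: σ_y = 367.0 MPa, ρ = 3133 kg/m³, cost = 37.48 $/kg
  option S: σ_y = 363.0 MPa, ρ = 2730 kg/m³, cost = 2.270 $/kg
  option H: σ_y = 622.0 MPa, ρ = 3236 kg/m³, cost = 110.0 $/kg
  option R: σ_y = 172.4 MPa, ρ = 8415 kg/m³, cost = 7.810 $/kg
  option S: M = 58.6 kN·m per $
  option J: M = 4.81 kN·m per $
  option Z: M = 3.13 kN·m per $
  option R: M = 2.62 kN·m per $
  option H: M = 1.75 kN·m per $
Highest index: option S.

option S, M = 58.6 kN·m per $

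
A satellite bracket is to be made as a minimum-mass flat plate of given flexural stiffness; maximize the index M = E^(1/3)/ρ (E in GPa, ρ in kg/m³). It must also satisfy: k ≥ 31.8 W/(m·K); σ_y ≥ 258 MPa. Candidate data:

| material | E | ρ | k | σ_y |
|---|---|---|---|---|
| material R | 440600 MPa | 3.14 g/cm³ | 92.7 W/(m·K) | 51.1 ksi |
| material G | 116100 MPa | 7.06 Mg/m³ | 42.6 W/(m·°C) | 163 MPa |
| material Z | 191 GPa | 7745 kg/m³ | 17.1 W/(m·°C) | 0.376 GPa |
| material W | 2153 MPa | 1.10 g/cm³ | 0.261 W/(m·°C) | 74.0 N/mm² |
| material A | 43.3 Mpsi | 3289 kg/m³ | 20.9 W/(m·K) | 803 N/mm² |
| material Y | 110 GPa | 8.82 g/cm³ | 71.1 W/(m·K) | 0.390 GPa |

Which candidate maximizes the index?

material R

Screen on constraints: k ≥ 31.8 W/(m·K); σ_y ≥ 258 MPa. Survivors: material R, material Y.
Normalizing units and computing the index:
  material R: E = 440.6 GPa, ρ = 3140 kg/m³
  material Y: E = 110.0 GPa, ρ = 8820 kg/m³
  material R: M = 2.42×10⁻³
  material Y: M = 0.543×10⁻³
Material R has the largest M.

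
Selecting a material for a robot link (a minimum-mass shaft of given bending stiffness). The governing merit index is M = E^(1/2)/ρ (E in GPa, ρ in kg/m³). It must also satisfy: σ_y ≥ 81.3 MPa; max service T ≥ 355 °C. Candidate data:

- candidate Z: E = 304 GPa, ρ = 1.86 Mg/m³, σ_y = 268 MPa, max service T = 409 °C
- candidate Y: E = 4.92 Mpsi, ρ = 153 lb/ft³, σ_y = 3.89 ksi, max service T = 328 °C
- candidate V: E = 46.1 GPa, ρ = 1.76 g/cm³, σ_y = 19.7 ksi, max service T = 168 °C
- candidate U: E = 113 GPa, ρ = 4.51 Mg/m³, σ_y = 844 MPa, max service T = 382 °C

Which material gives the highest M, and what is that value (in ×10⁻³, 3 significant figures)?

candidate Z, M = 9.37×10⁻³

Screen on constraints: σ_y ≥ 81.3 MPa; max service T ≥ 355 °C. Survivors: candidate Z, candidate U.
In SI units:
  candidate Z: E = 304.0 GPa, ρ = 1860 kg/m³
  candidate U: E = 113.0 GPa, ρ = 4510 kg/m³
  candidate Z: M = 9.37×10⁻³
  candidate U: M = 2.36×10⁻³
The maximum is for candidate Z.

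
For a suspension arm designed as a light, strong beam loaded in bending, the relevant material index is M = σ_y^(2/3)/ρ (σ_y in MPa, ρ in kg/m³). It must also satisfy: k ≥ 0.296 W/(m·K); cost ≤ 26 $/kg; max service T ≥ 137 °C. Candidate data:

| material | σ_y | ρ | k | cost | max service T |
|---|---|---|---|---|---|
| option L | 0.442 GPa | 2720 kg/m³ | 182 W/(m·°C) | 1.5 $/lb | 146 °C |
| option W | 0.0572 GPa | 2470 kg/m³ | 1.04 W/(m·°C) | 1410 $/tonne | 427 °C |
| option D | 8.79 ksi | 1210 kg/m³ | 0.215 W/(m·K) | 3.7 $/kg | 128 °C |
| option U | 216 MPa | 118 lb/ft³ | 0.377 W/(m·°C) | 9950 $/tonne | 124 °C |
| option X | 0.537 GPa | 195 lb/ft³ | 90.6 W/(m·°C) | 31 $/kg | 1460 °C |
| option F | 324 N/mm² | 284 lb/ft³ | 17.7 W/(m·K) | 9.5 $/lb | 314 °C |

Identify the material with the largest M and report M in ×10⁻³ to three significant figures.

Screen on constraints: k ≥ 0.296 W/(m·K); cost ≤ 26 $/kg; max service T ≥ 137 °C. Survivors: option L, option W, option F.
In SI units:
  option L: σ_y = 442.0 MPa, ρ = 2720 kg/m³
  option W: σ_y = 57.20 MPa, ρ = 2470 kg/m³
  option F: σ_y = 324.0 MPa, ρ = 4549 kg/m³
  option L: M = 21.3×10⁻³
  option F: M = 10.4×10⁻³
  option W: M = 6.01×10⁻³
Option L ranks first.

option L, M = 21.3×10⁻³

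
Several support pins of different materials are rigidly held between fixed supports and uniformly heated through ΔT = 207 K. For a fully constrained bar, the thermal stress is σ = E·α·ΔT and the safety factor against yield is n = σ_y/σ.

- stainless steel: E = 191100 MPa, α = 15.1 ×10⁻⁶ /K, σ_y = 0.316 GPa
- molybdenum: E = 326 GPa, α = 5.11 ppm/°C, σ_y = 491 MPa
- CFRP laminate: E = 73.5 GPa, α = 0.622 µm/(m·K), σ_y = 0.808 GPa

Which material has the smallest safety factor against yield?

In consistent units (E in GPa, α in ×10⁻⁶/K, σ_y in MPa):
  stainless steel: E = 191.1, α = 15.1, σ_y = 316.0 → σ = 597 MPa, n = 0.529
  molybdenum: E = 326.0, α = 5.11, σ_y = 491.0 → σ = 345 MPa, n = 1.42
  CFRP laminate: E = 73.50, α = 0.622, σ_y = 808.0 → σ = 9.46 MPa, n = 85.4
Stainless steel has the lowest safety factor, n = 0.529.

stainless steel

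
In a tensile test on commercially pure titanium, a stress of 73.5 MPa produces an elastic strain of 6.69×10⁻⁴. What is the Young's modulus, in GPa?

110 GPa

E = σ/ε = 73.5 MPa / 6.69×10⁻⁴ = 109900 MPa = 110 GPa.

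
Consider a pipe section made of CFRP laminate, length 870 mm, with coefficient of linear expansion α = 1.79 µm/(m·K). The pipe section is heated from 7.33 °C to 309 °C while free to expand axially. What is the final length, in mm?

870.47 mm

ΔT = 309 − 7.33 = 301.7 K.
ΔL = α·L₀·ΔT = 1.79×10⁻⁶ × 870 mm × 301.7 K = 0.470 mm.
L = L₀ + ΔL = 870 + 0.470 = 870.47 mm.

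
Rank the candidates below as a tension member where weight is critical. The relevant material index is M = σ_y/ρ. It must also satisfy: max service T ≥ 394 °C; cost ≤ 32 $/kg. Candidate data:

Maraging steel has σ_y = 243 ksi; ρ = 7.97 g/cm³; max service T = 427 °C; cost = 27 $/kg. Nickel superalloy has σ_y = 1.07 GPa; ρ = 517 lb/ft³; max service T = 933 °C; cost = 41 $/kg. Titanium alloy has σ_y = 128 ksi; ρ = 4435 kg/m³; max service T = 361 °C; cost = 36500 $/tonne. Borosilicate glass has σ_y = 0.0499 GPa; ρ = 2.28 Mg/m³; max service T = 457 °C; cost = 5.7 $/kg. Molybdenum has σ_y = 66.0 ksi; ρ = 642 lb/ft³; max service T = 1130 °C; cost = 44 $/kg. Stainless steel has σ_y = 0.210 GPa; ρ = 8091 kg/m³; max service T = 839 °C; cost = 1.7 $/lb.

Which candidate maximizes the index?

Screen on constraints: max service T ≥ 394 °C; cost ≤ 32 $/kg. Survivors: maraging steel, borosilicate glass, stainless steel.
After converting to SI:
  maraging steel: σ_y = 1675 MPa, ρ = 7970 kg/m³
  borosilicate glass: σ_y = 49.90 MPa, ρ = 2280 kg/m³
  stainless steel: σ_y = 210.0 MPa, ρ = 8091 kg/m³
  maraging steel: M = 210 kN·m/kg
  stainless steel: M = 26.0 kN·m/kg
  borosilicate glass: M = 21.9 kN·m/kg
The maximum is for maraging steel.

maraging steel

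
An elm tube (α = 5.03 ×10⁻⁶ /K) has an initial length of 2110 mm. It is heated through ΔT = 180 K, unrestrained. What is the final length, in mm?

2111.9 mm

ΔL = α·L₀·ΔT = 5.03×10⁻⁶ × 2110 mm × 180.0 K = 1.91 mm.
L = L₀ + ΔL = 2110 + 1.91 = 2111.9 mm.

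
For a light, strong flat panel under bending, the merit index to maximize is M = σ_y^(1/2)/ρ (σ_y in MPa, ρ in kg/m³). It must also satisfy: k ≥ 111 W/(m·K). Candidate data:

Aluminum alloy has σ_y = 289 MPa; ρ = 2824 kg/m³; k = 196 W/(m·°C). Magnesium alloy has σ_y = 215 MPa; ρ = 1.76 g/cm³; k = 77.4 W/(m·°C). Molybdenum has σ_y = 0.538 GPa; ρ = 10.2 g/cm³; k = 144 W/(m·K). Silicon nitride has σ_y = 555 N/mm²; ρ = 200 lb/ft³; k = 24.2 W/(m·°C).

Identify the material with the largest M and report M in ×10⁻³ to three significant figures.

aluminum alloy, M = 6.02×10⁻³

Screen on constraints: k ≥ 111 W/(m·K). Survivors: aluminum alloy, molybdenum.
Normalizing units and computing the index:
  aluminum alloy: σ_y = 289.0 MPa, ρ = 2824 kg/m³
  molybdenum: σ_y = 538.0 MPa, ρ = 10200 kg/m³
  aluminum alloy: M = 6.02×10⁻³
  molybdenum: M = 2.27×10⁻³
Aluminum alloy ranks first.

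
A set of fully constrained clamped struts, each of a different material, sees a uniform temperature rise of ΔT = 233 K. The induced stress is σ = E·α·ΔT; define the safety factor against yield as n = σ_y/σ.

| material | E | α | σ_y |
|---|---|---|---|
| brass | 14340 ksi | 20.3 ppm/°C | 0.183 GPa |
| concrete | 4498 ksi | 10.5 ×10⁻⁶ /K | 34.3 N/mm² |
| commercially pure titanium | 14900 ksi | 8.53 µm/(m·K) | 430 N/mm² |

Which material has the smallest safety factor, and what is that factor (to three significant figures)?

Per material, after unit conversion:
  brass: E = 98.87, α = 20.3, σ_y = 183.0 → σ = 468 MPa, n = 0.391
  concrete: E = 31.01, α = 10.5, σ_y = 34.30 → σ = 75.9 MPa, n = 0.452
  commercially pure titanium: E = 102.7, α = 8.53, σ_y = 430.0 → σ = 204 MPa, n = 2.11
Smallest n: brass with n = 0.391.

brass, n = 0.391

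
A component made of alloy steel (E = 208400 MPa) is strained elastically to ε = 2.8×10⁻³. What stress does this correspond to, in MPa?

584 MPa

E = 208400 MPa = 208.4 GPa.
σ = E·ε = 208400 MPa × 2.8×10⁻³ = 584 MPa.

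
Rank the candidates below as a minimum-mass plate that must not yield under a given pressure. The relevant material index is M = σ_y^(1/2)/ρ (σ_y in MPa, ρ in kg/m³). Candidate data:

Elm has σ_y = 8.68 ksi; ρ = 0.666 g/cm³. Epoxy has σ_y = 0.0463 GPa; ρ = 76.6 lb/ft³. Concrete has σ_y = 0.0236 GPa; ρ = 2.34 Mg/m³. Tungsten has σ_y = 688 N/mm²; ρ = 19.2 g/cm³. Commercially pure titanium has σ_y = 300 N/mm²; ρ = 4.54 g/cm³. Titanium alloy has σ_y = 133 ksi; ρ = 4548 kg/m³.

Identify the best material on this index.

Normalizing units and computing the index:
  elm: σ_y = 59.85 MPa, ρ = 666.0 kg/m³
  epoxy: σ_y = 46.30 MPa, ρ = 1227 kg/m³
  concrete: σ_y = 23.60 MPa, ρ = 2340 kg/m³
  tungsten: σ_y = 688.0 MPa, ρ = 19200 kg/m³
  commercially pure titanium: σ_y = 300.0 MPa, ρ = 4540 kg/m³
  titanium alloy: σ_y = 917.0 MPa, ρ = 4548 kg/m³
  elm: M = 11.6×10⁻³
  titanium alloy: M = 6.66×10⁻³
  epoxy: M = 5.55×10⁻³
  commercially pure titanium: M = 3.82×10⁻³
  concrete: M = 2.08×10⁻³
  tungsten: M = 1.37×10⁻³
Elm ranks first.

elm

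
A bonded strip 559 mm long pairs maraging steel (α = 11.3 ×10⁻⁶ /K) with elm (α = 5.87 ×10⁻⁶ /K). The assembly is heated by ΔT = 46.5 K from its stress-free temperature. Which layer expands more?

maraging steel

α(maraging steel) = 11.3×10⁻⁶/K vs α(elm) = 5.87×10⁻⁶/K.
Higher α expands more for the same ΔT: maraging steel.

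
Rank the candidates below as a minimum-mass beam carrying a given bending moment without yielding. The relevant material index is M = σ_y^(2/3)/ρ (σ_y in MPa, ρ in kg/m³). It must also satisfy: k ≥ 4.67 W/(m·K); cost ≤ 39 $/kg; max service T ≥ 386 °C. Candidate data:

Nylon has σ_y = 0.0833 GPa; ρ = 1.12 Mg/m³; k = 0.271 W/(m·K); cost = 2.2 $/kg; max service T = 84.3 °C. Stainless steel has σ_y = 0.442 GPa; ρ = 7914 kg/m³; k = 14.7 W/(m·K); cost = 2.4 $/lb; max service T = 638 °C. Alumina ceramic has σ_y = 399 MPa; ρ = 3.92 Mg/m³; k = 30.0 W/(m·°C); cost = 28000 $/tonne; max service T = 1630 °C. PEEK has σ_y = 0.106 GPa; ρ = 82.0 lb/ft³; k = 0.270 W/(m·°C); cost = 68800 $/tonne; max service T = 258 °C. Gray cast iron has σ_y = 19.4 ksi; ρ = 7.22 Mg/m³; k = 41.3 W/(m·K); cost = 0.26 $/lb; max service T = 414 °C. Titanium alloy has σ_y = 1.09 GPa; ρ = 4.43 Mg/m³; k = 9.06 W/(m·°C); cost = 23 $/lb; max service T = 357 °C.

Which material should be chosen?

alumina ceramic

Screen on constraints: k ≥ 4.67 W/(m·K); cost ≤ 39 $/kg; max service T ≥ 386 °C. Survivors: stainless steel, alumina ceramic, gray cast iron.
Putting every candidate on a common basis:
  stainless steel: σ_y = 442.0 MPa, ρ = 7914 kg/m³
  alumina ceramic: σ_y = 399.0 MPa, ρ = 3920 kg/m³
  gray cast iron: σ_y = 133.8 MPa, ρ = 7220 kg/m³
  alumina ceramic: M = 13.8×10⁻³
  stainless steel: M = 7.33×10⁻³
  gray cast iron: M = 3.62×10⁻³
Alumina ceramic has the largest M.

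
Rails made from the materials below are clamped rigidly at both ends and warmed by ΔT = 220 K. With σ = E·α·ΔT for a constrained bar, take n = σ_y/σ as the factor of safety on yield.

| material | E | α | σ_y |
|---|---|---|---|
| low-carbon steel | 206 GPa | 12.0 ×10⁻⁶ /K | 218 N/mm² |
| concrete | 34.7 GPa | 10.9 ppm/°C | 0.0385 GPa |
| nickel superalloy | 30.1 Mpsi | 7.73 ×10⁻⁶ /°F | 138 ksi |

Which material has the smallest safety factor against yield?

Per material, after unit conversion:
  low-carbon steel: E = 206.0, α = 12.0, σ_y = 218.0 → σ = 544 MPa, n = 0.401
  concrete: E = 34.70, α = 10.9, σ_y = 38.50 → σ = 83.2 MPa, n = 0.463
  nickel superalloy: E = 207.5, α = 13.9, σ_y = 951.5 → σ = 635 MPa, n = 1.50
The minimum is low-carbon steel at n = 0.401.

low-carbon steel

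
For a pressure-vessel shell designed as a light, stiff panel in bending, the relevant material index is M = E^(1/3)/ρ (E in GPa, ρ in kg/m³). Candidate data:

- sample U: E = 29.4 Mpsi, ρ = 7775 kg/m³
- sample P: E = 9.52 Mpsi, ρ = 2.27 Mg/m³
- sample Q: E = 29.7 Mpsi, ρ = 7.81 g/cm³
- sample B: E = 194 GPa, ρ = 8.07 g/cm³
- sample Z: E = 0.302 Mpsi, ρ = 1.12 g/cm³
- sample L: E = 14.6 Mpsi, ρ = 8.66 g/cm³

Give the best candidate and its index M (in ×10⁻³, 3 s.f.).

sample P, M = 1.78×10⁻³

After converting to SI:
  sample U: E = 202.7 GPa, ρ = 7775 kg/m³
  sample P: E = 65.64 GPa, ρ = 2270 kg/m³
  sample Q: E = 204.8 GPa, ρ = 7810 kg/m³
  sample B: E = 194.0 GPa, ρ = 8070 kg/m³
  sample Z: E = 2.082 GPa, ρ = 1120 kg/m³
  sample L: E = 100.7 GPa, ρ = 8660 kg/m³
  sample P: M = 1.78×10⁻³
  sample Z: M = 1.14×10⁻³
  sample U: M = 0.756×10⁻³
  sample Q: M = 0.755×10⁻³
  sample B: M = 0.717×10⁻³
  sample L: M = 0.537×10⁻³
Highest index: sample P.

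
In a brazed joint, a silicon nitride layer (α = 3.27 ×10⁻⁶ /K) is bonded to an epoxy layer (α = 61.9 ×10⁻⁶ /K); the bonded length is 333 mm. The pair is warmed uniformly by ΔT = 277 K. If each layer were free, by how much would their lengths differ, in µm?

Δα = |3.27 − 61.9|×10⁻⁶/K = 58.6×10⁻⁶/K.
ΔL_mismatch = Δα·L·ΔT = 58.6×10⁻⁶ × 333.0 mm × 277.0 K = 5410 µm.

5410 µm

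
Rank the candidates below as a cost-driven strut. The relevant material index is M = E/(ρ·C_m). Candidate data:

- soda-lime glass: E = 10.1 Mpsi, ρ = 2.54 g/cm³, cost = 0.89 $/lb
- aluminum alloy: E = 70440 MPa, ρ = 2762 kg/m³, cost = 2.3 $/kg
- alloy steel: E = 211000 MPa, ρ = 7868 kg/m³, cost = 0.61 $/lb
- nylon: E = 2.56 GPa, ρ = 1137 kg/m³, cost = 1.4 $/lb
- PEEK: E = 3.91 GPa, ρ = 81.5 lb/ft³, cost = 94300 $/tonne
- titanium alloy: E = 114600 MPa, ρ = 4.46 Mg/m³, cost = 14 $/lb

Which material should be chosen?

alloy steel

Normalizing units and computing the index:
  soda-lime glass: E = 69.64 GPa, ρ = 2540 kg/m³, cost = 1.962 $/kg
  aluminum alloy: E = 70.44 GPa, ρ = 2762 kg/m³, cost = 2.300 $/kg
  alloy steel: E = 211.0 GPa, ρ = 7868 kg/m³, cost = 1.345 $/kg
  nylon: E = 2.560 GPa, ρ = 1137 kg/m³, cost = 3.086 $/kg
  PEEK: E = 3.910 GPa, ρ = 1306 kg/m³, cost = 94.30 $/kg
  titanium alloy: E = 114.6 GPa, ρ = 4460 kg/m³, cost = 30.86 $/kg
  alloy steel: M = 19.9 MN·m per $
  soda-lime glass: M = 14.0 MN·m per $
  aluminum alloy: M = 11.1 MN·m per $
  titanium alloy: M = 0.833 MN·m per $
  nylon: M = 0.729 MN·m per $
  PEEK: M = 0.0318 MN·m per $
Alloy steel has the largest M.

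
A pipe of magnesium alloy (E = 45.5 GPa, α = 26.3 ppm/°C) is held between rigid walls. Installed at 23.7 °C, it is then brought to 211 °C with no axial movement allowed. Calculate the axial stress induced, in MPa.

224 MPa

ΔT = 187.3 K. Constrained thermal stress σ = E·α·ΔT = 45.50×10³ MPa × 26.3×10⁻⁶ × 187.3 = 224 MPa (compressive).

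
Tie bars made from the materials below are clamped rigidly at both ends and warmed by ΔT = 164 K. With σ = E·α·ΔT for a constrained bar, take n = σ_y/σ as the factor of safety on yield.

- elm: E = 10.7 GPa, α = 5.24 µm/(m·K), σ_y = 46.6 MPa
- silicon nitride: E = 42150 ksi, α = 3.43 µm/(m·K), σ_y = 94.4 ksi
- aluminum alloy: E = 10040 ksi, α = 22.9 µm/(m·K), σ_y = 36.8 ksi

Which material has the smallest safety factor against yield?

aluminum alloy

With everything in SI (GPa, ×10⁻⁶/K, MPa):
  elm: E = 10.70, α = 5.24, σ_y = 46.60 → σ = 9.20 MPa, n = 5.07
  silicon nitride: E = 290.6, α = 3.43, σ_y = 650.9 → σ = 163 MPa, n = 3.98
  aluminum alloy: E = 69.22, α = 22.9, σ_y = 253.7 → σ = 260 MPa, n = 0.976
The minimum is aluminum alloy at n = 0.976.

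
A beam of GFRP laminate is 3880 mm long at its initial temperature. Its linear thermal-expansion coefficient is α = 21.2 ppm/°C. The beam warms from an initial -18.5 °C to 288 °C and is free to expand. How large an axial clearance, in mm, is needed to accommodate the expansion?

25.2 mm

ΔT = 288 − (-18.5) = 306.5 K.
ΔL = α·L₀·ΔT = 21.2×10⁻⁶ × 3880 mm × 306.5 K = 25.2 mm.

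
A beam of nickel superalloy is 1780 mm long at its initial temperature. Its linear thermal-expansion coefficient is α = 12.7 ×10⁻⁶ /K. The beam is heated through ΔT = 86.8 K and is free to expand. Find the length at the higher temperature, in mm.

ΔL = α·L₀·ΔT = 12.7×10⁻⁶ × 1780 mm × 86.80 K = 1.96 mm.
L = L₀ + ΔL = 1780 + 1.96 = 1782.0 mm.

1782.0 mm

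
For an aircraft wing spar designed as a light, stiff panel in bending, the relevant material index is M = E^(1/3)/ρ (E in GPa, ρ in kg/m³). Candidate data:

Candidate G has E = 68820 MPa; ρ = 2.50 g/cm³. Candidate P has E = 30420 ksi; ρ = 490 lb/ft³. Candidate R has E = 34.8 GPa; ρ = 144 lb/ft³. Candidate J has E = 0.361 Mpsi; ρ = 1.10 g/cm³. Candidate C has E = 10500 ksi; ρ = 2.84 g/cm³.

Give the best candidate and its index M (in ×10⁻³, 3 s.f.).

Normalizing units and computing the index:
  candidate G: E = 68.82 GPa, ρ = 2500 kg/m³
  candidate P: E = 209.7 GPa, ρ = 7849 kg/m³
  candidate R: E = 34.80 GPa, ρ = 2307 kg/m³
  candidate J: E = 2.489 GPa, ρ = 1100 kg/m³
  candidate C: E = 72.39 GPa, ρ = 2840 kg/m³
  candidate G: M = 1.64×10⁻³
  candidate C: M = 1.47×10⁻³
  candidate R: M = 1.42×10⁻³
  candidate J: M = 1.23×10⁻³
  candidate P: M = 0.757×10⁻³
Candidate G ranks first.

candidate G, M = 1.64×10⁻³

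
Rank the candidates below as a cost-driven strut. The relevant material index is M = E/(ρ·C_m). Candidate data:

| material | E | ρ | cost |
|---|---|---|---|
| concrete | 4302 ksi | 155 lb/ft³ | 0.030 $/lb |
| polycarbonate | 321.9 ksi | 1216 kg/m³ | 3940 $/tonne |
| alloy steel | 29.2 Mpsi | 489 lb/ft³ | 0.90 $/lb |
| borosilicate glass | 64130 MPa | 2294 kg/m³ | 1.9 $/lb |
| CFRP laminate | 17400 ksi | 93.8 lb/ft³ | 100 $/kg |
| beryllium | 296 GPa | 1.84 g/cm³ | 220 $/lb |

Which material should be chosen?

concrete

After converting to SI:
  concrete: E = 29.66 GPa, ρ = 2483 kg/m³, cost = 0.06614 $/kg
  polycarbonate: E = 2.219 GPa, ρ = 1216 kg/m³, cost = 3.940 $/kg
  alloy steel: E = 201.3 GPa, ρ = 7833 kg/m³, cost = 1.984 $/kg
  borosilicate glass: E = 64.13 GPa, ρ = 2294 kg/m³, cost = 4.189 $/kg
  CFRP laminate: E = 120.0 GPa, ρ = 1503 kg/m³, cost = 100.0 $/kg
  beryllium: E = 296.0 GPa, ρ = 1840 kg/m³, cost = 485.0 $/kg
  concrete: M = 181 MN·m per $
  alloy steel: M = 13.0 MN·m per $
  borosilicate glass: M = 6.67 MN·m per $
  CFRP laminate: M = 0.798 MN·m per $
  polycarbonate: M = 0.463 MN·m per $
  beryllium: M = 0.332 MN·m per $
Concrete has the largest M.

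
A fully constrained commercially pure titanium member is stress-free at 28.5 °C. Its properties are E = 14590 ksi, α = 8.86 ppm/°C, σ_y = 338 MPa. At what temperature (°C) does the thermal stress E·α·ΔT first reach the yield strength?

E = 14590 ksi = 100.6 GPa.
E·α·ΔT = 338.0 MPa ⇒ ΔT = 338.0 / (100.6×10³ × 8.86×10⁻⁶) = 379.2 K.
T = 28.5 + 379.2 = 407.7 °C.

408 °C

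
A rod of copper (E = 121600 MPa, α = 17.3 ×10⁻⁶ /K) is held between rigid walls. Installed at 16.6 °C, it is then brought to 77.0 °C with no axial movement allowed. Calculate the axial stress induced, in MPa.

E = 121600 MPa = 121.6 GPa.
ΔT = 60.40 K. Constrained thermal stress σ = E·α·ΔT = 121.6×10³ MPa × 17.3×10⁻⁶ × 60.40 = 127 MPa (compressive).

127 MPa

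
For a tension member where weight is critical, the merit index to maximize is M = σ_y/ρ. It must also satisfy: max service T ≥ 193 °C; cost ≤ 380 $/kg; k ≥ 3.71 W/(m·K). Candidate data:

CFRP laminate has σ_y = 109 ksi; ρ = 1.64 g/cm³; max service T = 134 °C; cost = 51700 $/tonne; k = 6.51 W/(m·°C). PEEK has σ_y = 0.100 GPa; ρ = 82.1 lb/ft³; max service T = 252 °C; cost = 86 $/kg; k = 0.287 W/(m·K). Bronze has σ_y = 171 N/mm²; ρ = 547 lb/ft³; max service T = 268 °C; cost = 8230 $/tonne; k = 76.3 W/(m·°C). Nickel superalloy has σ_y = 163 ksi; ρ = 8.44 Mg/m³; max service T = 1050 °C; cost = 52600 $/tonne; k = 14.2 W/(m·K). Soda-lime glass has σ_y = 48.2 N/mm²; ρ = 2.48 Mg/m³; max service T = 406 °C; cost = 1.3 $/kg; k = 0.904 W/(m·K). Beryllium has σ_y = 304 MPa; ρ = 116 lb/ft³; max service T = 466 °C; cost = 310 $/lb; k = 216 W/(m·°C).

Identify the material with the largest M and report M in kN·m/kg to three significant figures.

Screen on constraints: max service T ≥ 193 °C; cost ≤ 380 $/kg; k ≥ 3.71 W/(m·K). Survivors: bronze, nickel superalloy.
Normalizing units and computing the index:
  bronze: σ_y = 171.0 MPa, ρ = 8762 kg/m³
  nickel superalloy: σ_y = 1124 MPa, ρ = 8440 kg/m³
  nickel superalloy: M = 133 kN·m/kg
  bronze: M = 19.5 kN·m/kg
Highest index: nickel superalloy.

nickel superalloy, M = 133 kN·m/kg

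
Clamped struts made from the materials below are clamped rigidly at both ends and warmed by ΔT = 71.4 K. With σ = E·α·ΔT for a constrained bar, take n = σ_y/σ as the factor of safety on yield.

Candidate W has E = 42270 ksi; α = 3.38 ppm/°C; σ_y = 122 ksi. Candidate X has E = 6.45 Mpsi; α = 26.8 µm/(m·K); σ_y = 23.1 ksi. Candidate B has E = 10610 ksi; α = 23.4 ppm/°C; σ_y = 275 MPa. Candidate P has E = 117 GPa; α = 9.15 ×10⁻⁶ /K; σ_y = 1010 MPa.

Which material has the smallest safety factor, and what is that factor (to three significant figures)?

candidate X, n = 1.87

Converting E to GPa, α to ×10⁻⁶/K, σ_y to MPa, then σ and n for each:
  candidate W: E = 291.4, α = 3.38, σ_y = 841.2 → σ = 70.3 MPa, n = 12.0
  candidate X: E = 44.47, α = 26.8, σ_y = 159.3 → σ = 85.1 MPa, n = 1.87
  candidate B: E = 73.15, α = 23.4, σ_y = 275.0 → σ = 122 MPa, n = 2.25
  candidate P: E = 117.0, α = 9.15, σ_y = 1010 → σ = 76.4 MPa, n = 13.2
Candidate X has the lowest safety factor, n = 1.87.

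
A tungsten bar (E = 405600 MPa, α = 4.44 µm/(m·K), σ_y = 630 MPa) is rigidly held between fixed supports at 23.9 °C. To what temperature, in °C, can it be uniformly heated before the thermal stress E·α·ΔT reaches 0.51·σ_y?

E = 405600 MPa = 405.6 GPa.
E·α·ΔT = 321.3 MPa ⇒ ΔT = 321.3 / (405.6×10³ × 4.44×10⁻⁶) = 178.4 K.
T = 23.9 + 178.4 = 202.3 °C.

202 °C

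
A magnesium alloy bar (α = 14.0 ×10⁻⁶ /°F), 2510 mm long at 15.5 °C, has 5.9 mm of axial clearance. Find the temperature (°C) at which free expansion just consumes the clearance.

109 °C

α = 14.0×10⁻⁶/°F × 9/5 = 25.2×10⁻⁶/K.
α·L₀·ΔT = 5.9 mm ⇒ ΔT = 5.9 / (25.2×10⁻⁶ × 2510.0) = 93.28 K.
T = 15.5 + 93.28 = 108.8 °C.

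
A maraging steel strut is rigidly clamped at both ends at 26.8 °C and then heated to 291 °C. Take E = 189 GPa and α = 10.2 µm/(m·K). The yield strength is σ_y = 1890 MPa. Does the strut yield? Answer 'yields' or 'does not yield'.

ΔT = 264.2 K. Constrained thermal stress σ = E·α·ΔT = 189.0×10³ MPa × 10.2×10⁻⁶ × 264.2 = 509 MPa (compressive).
Compare to σ_y = 1890 MPa: σ < σ_y, so it does not yield.

does not yield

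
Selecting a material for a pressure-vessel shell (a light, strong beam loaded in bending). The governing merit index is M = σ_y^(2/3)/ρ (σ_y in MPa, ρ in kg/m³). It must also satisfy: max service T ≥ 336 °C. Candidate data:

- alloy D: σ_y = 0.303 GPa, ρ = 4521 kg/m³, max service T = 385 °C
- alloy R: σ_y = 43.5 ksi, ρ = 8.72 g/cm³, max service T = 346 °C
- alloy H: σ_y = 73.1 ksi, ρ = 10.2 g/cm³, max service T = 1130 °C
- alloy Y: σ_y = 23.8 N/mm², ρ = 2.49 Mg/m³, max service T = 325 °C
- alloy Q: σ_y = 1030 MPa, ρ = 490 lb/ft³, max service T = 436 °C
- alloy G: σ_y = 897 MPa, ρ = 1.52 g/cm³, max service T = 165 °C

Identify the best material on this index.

Screen on constraints: max service T ≥ 336 °C. Survivors: alloy D, alloy R, alloy H, alloy Q.
In SI units:
  alloy D: σ_y = 303.0 MPa, ρ = 4521 kg/m³
  alloy R: σ_y = 299.9 MPa, ρ = 8720 kg/m³
  alloy H: σ_y = 504.0 MPa, ρ = 10200 kg/m³
  alloy Q: σ_y = 1030 MPa, ρ = 7849 kg/m³
  alloy Q: M = 13.0×10⁻³
  alloy D: M = 9.98×10⁻³
  alloy H: M = 6.21×10⁻³
  alloy R: M = 5.14×10⁻³
The maximum is for alloy Q.

alloy Q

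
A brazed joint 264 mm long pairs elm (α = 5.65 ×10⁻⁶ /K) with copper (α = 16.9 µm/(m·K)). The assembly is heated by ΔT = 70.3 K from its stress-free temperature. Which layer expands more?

copper

α(elm) = 5.65×10⁻⁶/K vs α(copper) = 16.9×10⁻⁶/K.
Higher α expands more for the same ΔT: copper.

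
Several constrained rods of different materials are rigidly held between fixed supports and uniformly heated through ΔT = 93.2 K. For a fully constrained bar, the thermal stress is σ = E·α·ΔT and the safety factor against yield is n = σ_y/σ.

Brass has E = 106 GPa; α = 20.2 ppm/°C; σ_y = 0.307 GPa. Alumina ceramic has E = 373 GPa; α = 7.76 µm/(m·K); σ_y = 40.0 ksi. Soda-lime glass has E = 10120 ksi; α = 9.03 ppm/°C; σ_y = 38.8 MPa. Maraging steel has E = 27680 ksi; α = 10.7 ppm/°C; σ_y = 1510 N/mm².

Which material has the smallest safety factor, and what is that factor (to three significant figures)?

soda-lime glass, n = 0.661

Converting E to GPa, α to ×10⁻⁶/K, σ_y to MPa, then σ and n for each:
  brass: E = 106.0, α = 20.2, σ_y = 307.0 → σ = 200 MPa, n = 1.54
  alumina ceramic: E = 373.0, α = 7.76, σ_y = 275.8 → σ = 270 MPa, n = 1.02
  soda-lime glass: E = 69.77, α = 9.03, σ_y = 38.80 → σ = 58.7 MPa, n = 0.661
  maraging steel: E = 190.8, α = 10.7, σ_y = 1510 → σ = 190 MPa, n = 7.93
Smallest n: soda-lime glass with n = 0.661.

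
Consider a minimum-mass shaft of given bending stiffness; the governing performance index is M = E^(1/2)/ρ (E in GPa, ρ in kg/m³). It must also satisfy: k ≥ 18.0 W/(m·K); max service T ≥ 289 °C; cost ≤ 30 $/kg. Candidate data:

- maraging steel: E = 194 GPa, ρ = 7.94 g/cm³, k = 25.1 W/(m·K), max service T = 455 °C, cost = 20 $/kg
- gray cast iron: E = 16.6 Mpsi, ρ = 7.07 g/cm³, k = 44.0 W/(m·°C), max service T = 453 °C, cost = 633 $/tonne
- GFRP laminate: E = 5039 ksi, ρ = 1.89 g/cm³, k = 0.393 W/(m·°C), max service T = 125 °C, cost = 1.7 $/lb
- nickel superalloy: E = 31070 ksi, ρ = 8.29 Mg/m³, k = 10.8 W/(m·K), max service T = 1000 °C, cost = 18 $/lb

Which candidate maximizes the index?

maraging steel

Screen on constraints: k ≥ 18.0 W/(m·K); max service T ≥ 289 °C; cost ≤ 30 $/kg. Survivors: maraging steel, gray cast iron.
Convert each candidate to consistent units, then evaluate M:
  maraging steel: E = 194.0 GPa, ρ = 7940 kg/m³
  gray cast iron: E = 114.5 GPa, ρ = 7070 kg/m³
  maraging steel: M = 1.75×10⁻³
  gray cast iron: M = 1.51×10⁻³
The maximum is for maraging steel.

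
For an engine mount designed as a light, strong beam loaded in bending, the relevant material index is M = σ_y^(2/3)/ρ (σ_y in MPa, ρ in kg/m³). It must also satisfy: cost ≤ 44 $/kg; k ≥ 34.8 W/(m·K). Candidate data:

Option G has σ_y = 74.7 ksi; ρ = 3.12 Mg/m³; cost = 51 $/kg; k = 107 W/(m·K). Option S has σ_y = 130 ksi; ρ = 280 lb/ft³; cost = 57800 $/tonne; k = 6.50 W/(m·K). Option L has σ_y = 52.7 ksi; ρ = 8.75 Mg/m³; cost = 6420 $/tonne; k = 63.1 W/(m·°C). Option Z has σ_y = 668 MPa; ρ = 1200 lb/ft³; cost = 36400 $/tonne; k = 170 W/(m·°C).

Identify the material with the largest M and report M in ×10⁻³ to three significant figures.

Screen on constraints: cost ≤ 44 $/kg; k ≥ 34.8 W/(m·K). Survivors: option L, option Z.
In SI units:
  option L: σ_y = 363.4 MPa, ρ = 8750 kg/m³
  option Z: σ_y = 668.0 MPa, ρ = 19220 kg/m³
  option L: M = 5.82×10⁻³
  option Z: M = 3.98×10⁻³
Highest index: option L.

option L, M = 5.82×10⁻³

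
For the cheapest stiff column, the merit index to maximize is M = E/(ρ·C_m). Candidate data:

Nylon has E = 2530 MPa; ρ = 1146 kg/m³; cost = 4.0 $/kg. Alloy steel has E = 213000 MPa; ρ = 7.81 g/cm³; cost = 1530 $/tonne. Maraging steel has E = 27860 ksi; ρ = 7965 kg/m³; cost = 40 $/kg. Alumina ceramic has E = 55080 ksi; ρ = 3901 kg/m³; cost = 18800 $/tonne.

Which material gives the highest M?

alloy steel

Normalizing units and computing the index:
  nylon: E = 2.530 GPa, ρ = 1146 kg/m³, cost = 4.000 $/kg
  alloy steel: E = 213.0 GPa, ρ = 7810 kg/m³, cost = 1.530 $/kg
  maraging steel: E = 192.1 GPa, ρ = 7965 kg/m³, cost = 40.00 $/kg
  alumina ceramic: E = 379.8 GPa, ρ = 3901 kg/m³, cost = 18.80 $/kg
  alloy steel: M = 17.8 MN·m per $
  alumina ceramic: M = 5.18 MN·m per $
  maraging steel: M = 0.603 MN·m per $
  nylon: M = 0.552 MN·m per $
Alloy steel ranks first.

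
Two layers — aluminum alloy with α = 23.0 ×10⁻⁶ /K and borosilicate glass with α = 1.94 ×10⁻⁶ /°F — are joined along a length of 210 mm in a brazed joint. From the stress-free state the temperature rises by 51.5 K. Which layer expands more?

aluminum alloy

borosilicate glass: α = 1.94×10⁻⁶/°F × 9/5 = 3.49×10⁻⁶/K.
α(aluminum alloy) = 23.0×10⁻⁶/K vs α(borosilicate glass) = 3.49×10⁻⁶/K.
Higher α expands more for the same ΔT: aluminum alloy.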